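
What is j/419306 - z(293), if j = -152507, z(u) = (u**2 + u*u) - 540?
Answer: -71767728855/419306 ≈ -1.7116e+5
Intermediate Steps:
z(u) = -540 + 2*u**2 (z(u) = (u**2 + u**2) - 540 = 2*u**2 - 540 = -540 + 2*u**2)
j/419306 - z(293) = -152507/419306 - (-540 + 2*293**2) = -152507*1/419306 - (-540 + 2*85849) = -152507/419306 - (-540 + 171698) = -152507/419306 - 1*171158 = -152507/419306 - 171158 = -71767728855/419306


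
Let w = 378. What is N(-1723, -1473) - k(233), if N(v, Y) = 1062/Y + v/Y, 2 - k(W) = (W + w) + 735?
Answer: 1980373/1473 ≈ 1344.4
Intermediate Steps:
k(W) = -1111 - W (k(W) = 2 - ((W + 378) + 735) = 2 - ((378 + W) + 735) = 2 - (1113 + W) = 2 + (-1113 - W) = -1111 - W)
N(-1723, -1473) - k(233) = (1062 - 1723)/(-1473) - (-1111 - 1*233) = -1/1473*(-661) - (-1111 - 233) = 661/1473 - 1*(-1344) = 661/1473 + 1344 = 1980373/1473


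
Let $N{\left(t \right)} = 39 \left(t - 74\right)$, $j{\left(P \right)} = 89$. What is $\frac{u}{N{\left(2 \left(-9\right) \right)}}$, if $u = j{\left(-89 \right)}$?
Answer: $- \frac{89}{3588} \approx -0.024805$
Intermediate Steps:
$u = 89$
$N{\left(t \right)} = -2886 + 39 t$ ($N{\left(t \right)} = 39 \left(-74 + t\right) = -2886 + 39 t$)
$\frac{u}{N{\left(2 \left(-9\right) \right)}} = \frac{89}{-2886 + 39 \cdot 2 \left(-9\right)} = \frac{89}{-2886 + 39 \left(-18\right)} = \frac{89}{-2886 - 702} = \frac{89}{-3588} = 89 \left(- \frac{1}{3588}\right) = - \frac{89}{3588}$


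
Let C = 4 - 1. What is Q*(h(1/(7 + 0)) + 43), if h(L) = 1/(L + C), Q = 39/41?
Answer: 37167/902 ≈ 41.205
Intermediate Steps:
C = 3
Q = 39/41 (Q = 39*(1/41) = 39/41 ≈ 0.95122)
h(L) = 1/(3 + L) (h(L) = 1/(L + 3) = 1/(3 + L))
Q*(h(1/(7 + 0)) + 43) = 39*(1/(3 + 1/(7 + 0)) + 43)/41 = 39*(1/(3 + 1/7) + 43)/41 = 39*(1/(3 + ⅐) + 43)/41 = 39*(1/(22/7) + 43)/41 = 39*(7/22 + 43)/41 = (39/41)*(953/22) = 37167/902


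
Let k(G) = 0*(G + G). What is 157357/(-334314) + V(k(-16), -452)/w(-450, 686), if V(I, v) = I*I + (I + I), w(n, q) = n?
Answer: -157357/334314 ≈ -0.47069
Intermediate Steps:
k(G) = 0 (k(G) = 0*(2*G) = 0)
V(I, v) = I² + 2*I
157357/(-334314) + V(k(-16), -452)/w(-450, 686) = 157357/(-334314) + (0*(2 + 0))/(-450) = 157357*(-1/334314) + (0*2)*(-1/450) = -157357/334314 + 0*(-1/450) = -157357/334314 + 0 = -157357/334314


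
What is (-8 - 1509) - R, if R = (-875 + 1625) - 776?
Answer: -1491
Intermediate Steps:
R = -26 (R = 750 - 776 = -26)
(-8 - 1509) - R = (-8 - 1509) - 1*(-26) = -1517 + 26 = -1491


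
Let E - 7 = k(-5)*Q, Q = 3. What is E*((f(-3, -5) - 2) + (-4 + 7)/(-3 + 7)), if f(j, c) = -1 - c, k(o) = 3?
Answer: 44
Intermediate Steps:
E = 16 (E = 7 + 3*3 = 7 + 9 = 16)
E*((f(-3, -5) - 2) + (-4 + 7)/(-3 + 7)) = 16*(((-1 - 1*(-5)) - 2) + (-4 + 7)/(-3 + 7)) = 16*(((-1 + 5) - 2) + 3/4) = 16*((4 - 2) + 3*(¼)) = 16*(2 + ¾) = 16*(11/4) = 44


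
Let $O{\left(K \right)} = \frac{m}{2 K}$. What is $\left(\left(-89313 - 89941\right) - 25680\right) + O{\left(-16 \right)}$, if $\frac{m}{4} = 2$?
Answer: $- \frac{819737}{4} \approx -2.0493 \cdot 10^{5}$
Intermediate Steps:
$m = 8$ ($m = 4 \cdot 2 = 8$)
$O{\left(K \right)} = \frac{4}{K}$ ($O{\left(K \right)} = \frac{8}{2 K} = 8 \frac{1}{2 K} = \frac{4}{K}$)
$\left(\left(-89313 - 89941\right) - 25680\right) + O{\left(-16 \right)} = \left(\left(-89313 - 89941\right) - 25680\right) + \frac{4}{-16} = \left(\left(-89313 - 89941\right) - 25680\right) + 4 \left(- \frac{1}{16}\right) = \left(-179254 - 25680\right) - \frac{1}{4} = -204934 - \frac{1}{4} = - \frac{819737}{4}$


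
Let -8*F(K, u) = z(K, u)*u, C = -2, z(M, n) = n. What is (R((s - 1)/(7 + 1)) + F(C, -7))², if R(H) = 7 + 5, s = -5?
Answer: 2209/64 ≈ 34.516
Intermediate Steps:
R(H) = 12
F(K, u) = -u²/8 (F(K, u) = -u*u/8 = -u²/8)
(R((s - 1)/(7 + 1)) + F(C, -7))² = (12 - ⅛*(-7)²)² = (12 - ⅛*49)² = (12 - 49/8)² = (47/8)² = 2209/64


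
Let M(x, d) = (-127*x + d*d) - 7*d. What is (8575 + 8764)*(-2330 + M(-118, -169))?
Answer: 735173600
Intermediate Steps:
M(x, d) = d² - 127*x - 7*d (M(x, d) = (-127*x + d²) - 7*d = (d² - 127*x) - 7*d = d² - 127*x - 7*d)
(8575 + 8764)*(-2330 + M(-118, -169)) = (8575 + 8764)*(-2330 + ((-169)² - 127*(-118) - 7*(-169))) = 17339*(-2330 + (28561 + 14986 + 1183)) = 17339*(-2330 + 44730) = 17339*42400 = 735173600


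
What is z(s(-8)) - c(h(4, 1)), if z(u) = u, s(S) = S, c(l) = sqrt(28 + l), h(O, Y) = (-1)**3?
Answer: -8 - 3*sqrt(3) ≈ -13.196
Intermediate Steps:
h(O, Y) = -1
z(s(-8)) - c(h(4, 1)) = -8 - sqrt(28 - 1) = -8 - sqrt(27) = -8 - 3*sqrt(3)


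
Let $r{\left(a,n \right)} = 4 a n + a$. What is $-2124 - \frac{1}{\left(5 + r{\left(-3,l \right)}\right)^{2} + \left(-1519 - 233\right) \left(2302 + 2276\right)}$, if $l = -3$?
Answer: $- \frac{17032806287}{8019212} \approx -2124.0$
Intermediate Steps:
$r{\left(a,n \right)} = a + 4 a n$ ($r{\left(a,n \right)} = 4 a n + a = a + 4 a n$)
$-2124 - \frac{1}{\left(5 + r{\left(-3,l \right)}\right)^{2} + \left(-1519 - 233\right) \left(2302 + 2276\right)} = -2124 - \frac{1}{\left(5 - 3 \left(1 + 4 \left(-3\right)\right)\right)^{2} + \left(-1519 - 233\right) \left(2302 + 2276\right)} = -2124 - \frac{1}{\left(5 - 3 \left(1 - 12\right)\right)^{2} - 8020656} = -2124 - \frac{1}{\left(5 - -33\right)^{2} - 8020656} = -2124 - \frac{1}{\left(5 + 33\right)^{2} - 8020656} = -2124 - \frac{1}{38^{2} - 8020656} = -2124 - \frac{1}{1444 - 8020656} = -2124 - \frac{1}{-8019212} = -2124 - - \frac{1}{8019212} = -2124 + \frac{1}{8019212} = - \frac{17032806287}{8019212}$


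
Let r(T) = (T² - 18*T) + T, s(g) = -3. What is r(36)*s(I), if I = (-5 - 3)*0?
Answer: -2052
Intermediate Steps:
I = 0 (I = -8*0 = 0)
r(T) = T² - 17*T
r(36)*s(I) = (36*(-17 + 36))*(-3) = (36*19)*(-3) = 684*(-3) = -2052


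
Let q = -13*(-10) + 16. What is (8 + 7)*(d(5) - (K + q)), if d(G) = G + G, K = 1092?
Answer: -18420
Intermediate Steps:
q = 146 (q = 130 + 16 = 146)
d(G) = 2*G
(8 + 7)*(d(5) - (K + q)) = (8 + 7)*(2*5 - (1092 + 146)) = 15*(10 - 1*1238) = 15*(10 - 1238) = 15*(-1228) = -18420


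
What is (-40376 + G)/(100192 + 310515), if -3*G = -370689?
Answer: 83187/410707 ≈ 0.20255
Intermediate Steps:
G = 123563 (G = -⅓*(-370689) = 123563)
(-40376 + G)/(100192 + 310515) = (-40376 + 123563)/(100192 + 310515) = 83187/410707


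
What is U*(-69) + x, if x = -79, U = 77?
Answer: -5392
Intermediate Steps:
U*(-69) + x = 77*(-69) - 79 = -5313 - 79 = -5392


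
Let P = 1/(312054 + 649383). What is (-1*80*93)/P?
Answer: -7153091280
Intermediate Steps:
P = 1/961437 ≈ 1.0401e-6
(-1*80*93)/P = (-1*80*93)/(1/961437) = -80*93*961437 = -7440*961437 = -7153091280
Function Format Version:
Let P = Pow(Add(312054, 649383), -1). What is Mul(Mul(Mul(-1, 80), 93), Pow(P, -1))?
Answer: -7153091280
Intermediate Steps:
P = Rational(1, 961437) (P = Pow(961437, -1) = Rational(1, 961437) ≈ 1.0401e-6)
Mul(Mul(Mul(-1, 80), 93), Pow(P, -1)) = Mul(Mul(Mul(-1, 80), 93), Pow(Rational(1, 961437), -1)) = Mul(Mul(-80, 93), 961437) = Mul(-7440, 961437) = -7153091280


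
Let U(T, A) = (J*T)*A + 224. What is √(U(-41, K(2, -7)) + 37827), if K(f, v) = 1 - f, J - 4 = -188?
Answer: √30507 ≈ 174.66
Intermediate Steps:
J = -184 (J = 4 - 188 = -184)
U(T, A) = 224 - 184*A*T (U(T, A) = (-184*T)*A + 224 = -184*A*T + 224 = 224 - 184*A*T)
√(U(-41, K(2, -7)) + 37827) = √((224 - 184*(1 - 1*2)*(-41)) + 37827) = √((224 - 184*(1 - 2)*(-41)) + 37827) = √((224 - 184*(-1)*(-41)) + 37827) = √((224 - 7544) + 37827) = √(-7320 + 37827) = √30507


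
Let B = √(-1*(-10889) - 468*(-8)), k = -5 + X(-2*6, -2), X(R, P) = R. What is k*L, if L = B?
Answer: -17*√14633 ≈ -2056.4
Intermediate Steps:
k = -17 (k = -5 - 2*6 = -5 - 12 = -17)
B = √14633 (B = √(10889 + 3744) = √14633 ≈ 120.97)
L = √14633 ≈ 120.97
k*L = -17*√14633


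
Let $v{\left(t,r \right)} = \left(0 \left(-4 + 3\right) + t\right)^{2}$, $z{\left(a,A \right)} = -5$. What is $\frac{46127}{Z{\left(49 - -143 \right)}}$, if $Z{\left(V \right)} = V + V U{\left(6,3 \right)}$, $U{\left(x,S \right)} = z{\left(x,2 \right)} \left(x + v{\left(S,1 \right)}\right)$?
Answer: $- \frac{46127}{14208} \approx -3.2466$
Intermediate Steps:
$v{\left(t,r \right)} = t^{2}$ ($v{\left(t,r \right)} = \left(0 \left(-1\right) + t\right)^{2} = \left(0 + t\right)^{2} = t^{2}$)
$U{\left(x,S \right)} = - 5 x - 5 S^{2}$ ($U{\left(x,S \right)} = - 5 \left(x + S^{2}\right) = - 5 x - 5 S^{2}$)
$Z{\left(V \right)} = - 74 V$ ($Z{\left(V \right)} = V + V \left(\left(-5\right) 6 - 5 \cdot 3^{2}\right) = V + V \left(-30 - 45\right) = V + V \left(-75\right) = V - 75 V = - 74 V$)
$\frac{46127}{Z{\left(49 - -143 \right)}} = \frac{46127}{\left(-74\right) \left(49 - -143\right)} = \frac{46127}{\left(-74\right) \left(49 + 143\right)} = \frac{46127}{\left(-74\right) 192} = \frac{46127}{-14208} = 46127 \left(- \frac{1}{14208}\right) = - \frac{46127}{14208}$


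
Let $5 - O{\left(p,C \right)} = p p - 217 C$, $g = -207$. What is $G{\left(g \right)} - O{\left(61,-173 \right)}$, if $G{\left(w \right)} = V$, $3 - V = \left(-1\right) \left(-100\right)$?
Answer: $41160$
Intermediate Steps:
$O{\left(p,C \right)} = 5 - p^{2} + 217 C$ ($O{\left(p,C \right)} = 5 - \left(p p - 217 C\right) = 5 - \left(p^{2} - 217 C\right) = 5 + \left(- p^{2} + 217 C\right) = 5 - p^{2} + 217 C$)
$V = -97$ ($V = 3 - \left(-1\right) \left(-100\right) = 3 - 100 = -97$)
$G{\left(w \right)} = -97$
$G{\left(g \right)} - O{\left(61,-173 \right)} = -97 - \left(5 - 61^{2} + 217 \left(-173\right)\right) = -97 - \left(5 - 3721 - 37541\right) = -97 - -41257 = -97 + 41257 = 41160$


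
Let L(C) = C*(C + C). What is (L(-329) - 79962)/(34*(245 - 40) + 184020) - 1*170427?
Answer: -3254971621/19099 ≈ -1.7043e+5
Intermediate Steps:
L(C) = 2*C² (L(C) = C*(2*C) = 2*C²)
(L(-329) - 79962)/(34*(245 - 40) + 184020) - 1*170427 = (2*(-329)² - 79962)/(34*(245 - 40) + 184020) - 1*170427 = (2*108241 - 79962)/(34*205 + 184020) - 170427 = (216482 - 79962)/(6970 + 184020) - 170427 = 136520/190990 - 170427 = 136520*(1/190990) - 170427 = 13652/19099 - 170427 = -3254971621/19099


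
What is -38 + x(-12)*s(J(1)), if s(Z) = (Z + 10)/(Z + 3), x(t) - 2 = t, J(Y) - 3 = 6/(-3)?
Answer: -131/2 ≈ -65.500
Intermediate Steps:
J(Y) = 1 (J(Y) = 3 + 6/(-3) = 3 + 6*(-⅓) = 3 - 2 = 1)
x(t) = 2 + t
s(Z) = (10 + Z)/(3 + Z)
-38 + x(-12)*s(J(1)) = -38 + (2 - 12)*((10 + 1)/(3 + 1)) = -38 - 10*11/4 = -38 - 55/2 = -131/2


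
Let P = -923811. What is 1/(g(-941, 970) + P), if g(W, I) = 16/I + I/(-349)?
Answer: -169265/156369336573 ≈ -1.0825e-6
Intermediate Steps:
g(W, I) = 16/I - I/349 (g(W, I) = 16/I + I*(-1/349) = 16/I - I/349)
1/(g(-941, 970) + P) = 1/((16/970 - 1/349*970) - 923811) = 1/((16*(1/970) - 970/349) - 923811) = 1/((8/485 - 970/349) - 923811) = 1/(-467658/169265 - 923811) = 1/(-156369336573/169265) = -169265/156369336573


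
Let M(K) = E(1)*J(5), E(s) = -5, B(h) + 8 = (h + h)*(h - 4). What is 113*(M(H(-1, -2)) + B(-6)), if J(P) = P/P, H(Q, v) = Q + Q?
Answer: 12091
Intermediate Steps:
H(Q, v) = 2*Q
J(P) = 1
B(h) = -8 + 2*h*(-4 + h) (B(h) = -8 + (h + h)*(h - 4) = -8 + (2*h)*(-4 + h) = -8 + 2*h*(-4 + h))
M(K) = -5 (M(K) = -5*1 = -5)
113*(M(H(-1, -2)) + B(-6)) = 113*(-5 + (-8 - 8*(-6) + 2*(-6)²)) = 113*(-5 + (-8 + 48 + 2*36)) = 113*(-5 + (-8 + 48 + 72)) = 113*(-5 + 112) = 113*107 = 12091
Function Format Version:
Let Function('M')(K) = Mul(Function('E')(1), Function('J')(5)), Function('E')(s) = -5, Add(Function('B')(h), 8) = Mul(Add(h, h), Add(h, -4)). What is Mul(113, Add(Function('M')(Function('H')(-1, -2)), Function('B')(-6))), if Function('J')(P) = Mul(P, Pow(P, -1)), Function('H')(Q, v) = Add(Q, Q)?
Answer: 12091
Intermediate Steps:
Function('H')(Q, v) = Mul(2, Q)
Function('J')(P) = 1
Function('B')(h) = Add(-8, Mul(2, h, Add(-4, h))) (Function('B')(h) = Add(-8, Mul(Add(h, h), Add(h, -4))) = Add(-8, Mul(Mul(2, h), Add(-4, h))) = Add(-8, Mul(2, h, Add(-4, h))))
Function('M')(K) = -5 (Function('M')(K) = Mul(-5, 1) = -5)
Mul(113, Add(Function('M')(Function('H')(-1, -2)), Function('B')(-6))) = Mul(113, Add(-5, Add(-8, Mul(-8, -6), Mul(2, Pow(-6, 2))))) = Mul(113, Add(-5, Add(-8, 48, Mul(2, 36)))) = Mul(113, Add(-5, Add(-8, 48, 72))) = Mul(113, Add(-5, 112)) = Mul(113, 107) = 12091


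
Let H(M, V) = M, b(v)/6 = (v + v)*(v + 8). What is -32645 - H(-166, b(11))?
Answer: -32479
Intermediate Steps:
b(v) = 12*v*(8 + v) (b(v) = 6*((v + v)*(v + 8)) = 6*((2*v)*(8 + v)) = 6*(2*v*(8 + v)) = 12*v*(8 + v))
-32645 - H(-166, b(11)) = -32645 - 1*(-166) = -32645 + 166 = -32479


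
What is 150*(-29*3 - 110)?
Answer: -29550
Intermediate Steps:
150*(-29*3 - 110) = 150*(-87 - 110) = 150*(-197) = -29550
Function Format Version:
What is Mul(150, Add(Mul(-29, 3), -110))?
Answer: -29550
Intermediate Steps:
Mul(150, Add(Mul(-29, 3), -110)) = Mul(150, Add(-87, -110)) = Mul(150, -197) = -29550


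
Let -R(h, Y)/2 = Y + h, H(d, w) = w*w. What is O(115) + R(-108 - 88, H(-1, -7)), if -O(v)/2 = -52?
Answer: 398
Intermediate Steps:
H(d, w) = w²
O(v) = 104 (O(v) = -2*(-52) = 104)
R(h, Y) = -2*Y - 2*h (R(h, Y) = -2*(Y + h) = -2*Y - 2*h)
O(115) + R(-108 - 88, H(-1, -7)) = 104 + (-2*(-7)² - 2*(-108 - 88)) = 104 + (-2*49 - 2*(-196)) = 104 + (-98 + 392) = 104 + 294 = 398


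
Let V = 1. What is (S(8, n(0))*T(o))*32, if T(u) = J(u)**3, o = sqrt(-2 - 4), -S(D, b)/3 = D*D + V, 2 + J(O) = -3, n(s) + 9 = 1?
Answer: 780000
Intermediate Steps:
n(s) = -8 (n(s) = -9 + 1 = -8)
J(O) = -5 (J(O) = -2 - 3 = -5)
S(D, b) = -3 - 3*D**2 (S(D, b) = -3*(D*D + 1) = -3*(D**2 + 1) = -3*(1 + D**2) = -3 - 3*D**2)
o = I*sqrt(6) (o = sqrt(-6) = I*sqrt(6) ≈ 2.4495*I)
T(u) = -125 (T(u) = (-5)**3 = -125)
(S(8, n(0))*T(o))*32 = ((-3 - 3*8**2)*(-125))*32 = ((-3 - 3*64)*(-125))*32 = ((-3 - 192)*(-125))*32 = -195*(-125)*32 = 24375*32 = 780000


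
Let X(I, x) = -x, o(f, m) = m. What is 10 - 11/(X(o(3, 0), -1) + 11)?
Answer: 109/12 ≈ 9.0833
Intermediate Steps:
10 - 11/(X(o(3, 0), -1) + 11) = 10 - 11/(-1*(-1) + 11) = 10 - 11/(1 + 11) = 10 - 11/12 = 109/12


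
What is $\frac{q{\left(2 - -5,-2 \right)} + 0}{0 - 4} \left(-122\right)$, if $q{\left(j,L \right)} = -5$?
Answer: $- \frac{305}{2} \approx -152.5$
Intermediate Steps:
$\frac{q{\left(2 - -5,-2 \right)} + 0}{0 - 4} \left(-122\right) = \frac{-5 + 0}{0 - 4} \left(-122\right) = - \frac{5}{-4} \left(-122\right) = \left(-5\right) \left(- \frac{1}{4}\right) \left(-122\right) = \frac{5}{4} \left(-122\right) = - \frac{305}{2}$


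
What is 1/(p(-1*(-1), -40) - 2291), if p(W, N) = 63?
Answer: -1/2228 ≈ -0.00044883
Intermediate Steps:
1/(p(-1*(-1), -40) - 2291) = 1/(63 - 2291) = 1/(-2228) = -1/2228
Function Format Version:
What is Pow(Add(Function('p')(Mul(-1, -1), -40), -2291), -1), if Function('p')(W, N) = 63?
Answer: Rational(-1, 2228) ≈ -0.00044883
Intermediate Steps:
Pow(Add(Function('p')(Mul(-1, -1), -40), -2291), -1) = Pow(Add(63, -2291), -1) = Pow(-2228, -1) = Rational(-1, 2228)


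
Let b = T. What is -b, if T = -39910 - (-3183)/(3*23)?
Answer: 916869/23 ≈ 39864.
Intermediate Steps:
T = -916869/23 (T = -39910 - (-3183)/69 = -39910 - 1*(-1061/23) = -39910 + 1061/23 = -916869/23 ≈ -39864.)
b = -916869/23 ≈ -39864.
-b = -1*(-916869/23) = 916869/23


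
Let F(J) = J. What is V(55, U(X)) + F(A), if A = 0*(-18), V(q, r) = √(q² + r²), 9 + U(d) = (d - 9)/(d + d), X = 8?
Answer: 5*√31817/16 ≈ 55.742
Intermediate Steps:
U(d) = -9 + (-9 + d)/(2*d) (U(d) = -9 + (d - 9)/(d + d) = -9 + (-9 + d)/((2*d)) = -9 + (-9 + d)*(1/(2*d)) = -9 + (-9 + d)/(2*d))
A = 0
V(55, U(X)) + F(A) = √(55² + ((½)*(-9 - 17*8)/8)²) + 0 = √(3025 + ((½)*(⅛)*(-9 - 136))²) + 0 = √(3025 + ((½)*(⅛)*(-145))²) + 0 = √(3025 + (-145/16)²) + 0 = √(3025 + 21025/256) + 0 = √(795425/256) + 0 = 5*√31817/16 + 0 = 5*√31817/16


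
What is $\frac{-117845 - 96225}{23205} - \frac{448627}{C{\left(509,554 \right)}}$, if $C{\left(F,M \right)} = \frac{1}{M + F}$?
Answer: $- \frac{2213248857955}{4641} \approx -4.7689 \cdot 10^{8}$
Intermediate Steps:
$C{\left(F,M \right)} = \frac{1}{F + M}$
$\frac{-117845 - 96225}{23205} - \frac{448627}{C{\left(509,554 \right)}} = \frac{-117845 - 96225}{23205} - \frac{448627}{\frac{1}{509 + 554}} = \left(-117845 - 96225\right) \frac{1}{23205} - \frac{448627}{\frac{1}{1063}} = \left(-214070\right) \frac{1}{23205} - 448627 \frac{1}{\frac{1}{1063}} = - \frac{42814}{4641} - 476890501 = - \frac{2213248857955}{4641}$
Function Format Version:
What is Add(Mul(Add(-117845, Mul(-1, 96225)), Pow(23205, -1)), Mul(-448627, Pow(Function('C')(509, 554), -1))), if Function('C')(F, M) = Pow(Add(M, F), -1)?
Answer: Rational(-2213248857955, 4641) ≈ -4.7689e+8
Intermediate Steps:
Function('C')(F, M) = Pow(Add(F, M), -1)
Add(Mul(Add(-117845, Mul(-1, 96225)), Pow(23205, -1)), Mul(-448627, Pow(Function('C')(509, 554), -1))) = Add(Mul(Add(-117845, Mul(-1, 96225)), Pow(23205, -1)), Mul(-448627, Pow(Pow(Add(509, 554), -1), -1))) = Add(Mul(Add(-117845, -96225), Rational(1, 23205)), Mul(-448627, Pow(Pow(1063, -1), -1))) = Add(Mul(-214070, Rational(1, 23205)), Mul(-448627, Pow(Rational(1, 1063), -1))) = Add(Rational(-42814, 4641), Mul(-448627, 1063)) = Add(Rational(-42814, 4641), -476890501) = Rational(-2213248857955, 4641)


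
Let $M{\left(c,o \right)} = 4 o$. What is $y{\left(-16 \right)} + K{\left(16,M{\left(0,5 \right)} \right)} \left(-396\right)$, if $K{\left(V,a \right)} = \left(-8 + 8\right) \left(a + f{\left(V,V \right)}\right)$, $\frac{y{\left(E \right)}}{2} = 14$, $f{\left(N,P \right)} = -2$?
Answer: $28$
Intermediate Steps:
$y{\left(E \right)} = 28$ ($y{\left(E \right)} = 2 \cdot 14 = 28$)
$K{\left(V,a \right)} = 0$ ($K{\left(V,a \right)} = \left(-8 + 8\right) \left(a - 2\right) = 0 \left(-2 + a\right) = 0$)
$y{\left(-16 \right)} + K{\left(16,M{\left(0,5 \right)} \right)} \left(-396\right) = 28 + 0 \left(-396\right) = 28 + 0 = 28$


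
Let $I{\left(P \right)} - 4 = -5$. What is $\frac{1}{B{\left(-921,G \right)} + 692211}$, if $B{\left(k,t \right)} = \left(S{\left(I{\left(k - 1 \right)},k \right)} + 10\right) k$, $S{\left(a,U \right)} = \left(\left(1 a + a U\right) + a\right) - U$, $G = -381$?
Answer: $- \frac{1}{1011639} \approx -9.885 \cdot 10^{-7}$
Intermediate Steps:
$I{\left(P \right)} = -1$ ($I{\left(P \right)} = 4 - 5 = -1$)
$S{\left(a,U \right)} = - U + 2 a + U a$ ($S{\left(a,U \right)} = \left(\left(a + U a\right) + a\right) - U = \left(2 a + U a\right) - U = - U + 2 a + U a$)
$B{\left(k,t \right)} = k \left(8 - 2 k\right)$ ($B{\left(k,t \right)} = \left(\left(- k + 2 \left(-1\right) + k \left(-1\right)\right) + 10\right) k = \left(\left(- k - 2 - k\right) + 10\right) k = \left(\left(-2 - 2 k\right) + 10\right) k = \left(8 - 2 k\right) k = k \left(8 - 2 k\right)$)
$\frac{1}{B{\left(-921,G \right)} + 692211} = \frac{1}{2 \left(-921\right) \left(4 - -921\right) + 692211} = \frac{1}{2 \left(-921\right) \left(4 + 921\right) + 692211} = \frac{1}{2 \left(-921\right) 925 + 692211} = \frac{1}{-1703850 + 692211} = \frac{1}{-1011639} = - \frac{1}{1011639}$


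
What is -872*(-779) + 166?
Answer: 679454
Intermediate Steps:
-872*(-779) + 166 = 679288 + 166 = 679454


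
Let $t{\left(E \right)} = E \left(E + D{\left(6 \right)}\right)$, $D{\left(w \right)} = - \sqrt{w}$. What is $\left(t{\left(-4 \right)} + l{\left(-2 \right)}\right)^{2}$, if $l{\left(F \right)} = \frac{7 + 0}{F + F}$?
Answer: $\frac{4785}{16} + 114 \sqrt{6} \approx 578.3$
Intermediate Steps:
$l{\left(F \right)} = \frac{7}{2 F}$
$t{\left(E \right)} = E \left(E - \sqrt{6}\right)$
$\left(t{\left(-4 \right)} + l{\left(-2 \right)}\right)^{2} = \left(- 4 \left(-4 - \sqrt{6}\right) + \frac{7}{2 \left(-2\right)}\right)^{2} = \left(\left(16 + 4 \sqrt{6}\right) + \frac{7}{2} \left(- \frac{1}{2}\right)\right)^{2} = \left(\left(16 + 4 \sqrt{6}\right) - \frac{7}{4}\right)^{2} = \left(\frac{57}{4} + 4 \sqrt{6}\right)^{2}$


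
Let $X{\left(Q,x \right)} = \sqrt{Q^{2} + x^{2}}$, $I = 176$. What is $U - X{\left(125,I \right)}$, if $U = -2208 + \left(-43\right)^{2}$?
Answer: $-359 - \sqrt{46601} \approx -574.87$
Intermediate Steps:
$U = -359$ ($U = -2208 + 1849 = -359$)
$U - X{\left(125,I \right)} = -359 - \sqrt{125^{2} + 176^{2}} = -359 - \sqrt{15625 + 30976} = -359 - \sqrt{46601}$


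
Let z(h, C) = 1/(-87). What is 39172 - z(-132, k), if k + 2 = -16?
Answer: 3407965/87 ≈ 39172.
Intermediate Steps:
k = -18 (k = -2 - 16 = -18)
z(h, C) = -1/87
39172 - z(-132, k) = 39172 - 1*(-1/87) = 39172 + 1/87 = 3407965/87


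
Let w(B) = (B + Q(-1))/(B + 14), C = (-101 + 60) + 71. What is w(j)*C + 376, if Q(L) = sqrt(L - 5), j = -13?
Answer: -14 + 30*I*sqrt(6) ≈ -14.0 + 73.485*I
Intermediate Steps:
Q(L) = sqrt(-5 + L)
C = 30 (C = -41 + 71 = 30)
w(B) = (B + I*sqrt(6))/(14 + B) (w(B) = (B + sqrt(-5 - 1))/(B + 14) = (B + sqrt(-6))/(14 + B) = (B + I*sqrt(6))/(14 + B))
w(j)*C + 376 = ((-13 + I*sqrt(6))/(14 - 13))*30 + 376 = ((-13 + I*sqrt(6))/1)*30 + 376 = (1*(-13 + I*sqrt(6)))*30 + 376 = (-13 + I*sqrt(6))*30 + 376 = (-390 + 30*I*sqrt(6)) + 376 = -14 + 30*I*sqrt(6)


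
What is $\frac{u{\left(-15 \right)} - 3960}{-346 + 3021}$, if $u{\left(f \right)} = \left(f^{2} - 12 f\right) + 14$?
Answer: $- \frac{3541}{2675} \approx -1.3237$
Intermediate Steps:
$u{\left(f \right)} = 14 + f^{2} - 12 f$
$\frac{u{\left(-15 \right)} - 3960}{-346 + 3021} = \frac{\left(14 + \left(-15\right)^{2} - -180\right) - 3960}{-346 + 3021} = \frac{\left(14 + 225 + 180\right) - 3960}{2675} = \left(419 - 3960\right) \frac{1}{2675} = \left(-3541\right) \frac{1}{2675} = - \frac{3541}{2675}$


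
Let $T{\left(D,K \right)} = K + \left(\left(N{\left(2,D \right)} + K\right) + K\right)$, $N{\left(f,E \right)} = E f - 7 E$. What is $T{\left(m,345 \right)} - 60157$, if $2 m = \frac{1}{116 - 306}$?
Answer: $- \frac{4493271}{76} \approx -59122.0$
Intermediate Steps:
$N{\left(f,E \right)} = - 7 E + E f$
$m = - \frac{1}{380}$ ($m = \frac{1}{2 \left(116 - 306\right)} = \frac{1}{2 \left(-190\right)} = \frac{1}{2} \left(- \frac{1}{190}\right) = - \frac{1}{380} \approx -0.0026316$)
$T{\left(D,K \right)} = - 5 D + 3 K$ ($T{\left(D,K \right)} = K + \left(\left(D \left(-7 + 2\right) + K\right) + K\right) = K + \left(\left(D \left(-5\right) + K\right) + K\right) = K + \left(\left(- 5 D + K\right) + K\right) = K + \left(\left(K - 5 D\right) + K\right) = K - \left(- 2 K + 5 D\right) = - 5 D + 3 K$)
$T{\left(m,345 \right)} - 60157 = \left(\left(-5\right) \left(- \frac{1}{380}\right) + 3 \cdot 345\right) - 60157 = \left(\frac{1}{76} + 1035\right) - 60157 = \frac{78661}{76} - 60157 = - \frac{4493271}{76}$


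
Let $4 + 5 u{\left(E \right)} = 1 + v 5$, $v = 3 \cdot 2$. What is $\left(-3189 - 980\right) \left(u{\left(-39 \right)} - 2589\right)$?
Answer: $\frac{53855142}{5} \approx 1.0771 \cdot 10^{7}$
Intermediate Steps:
$v = 6$
$u{\left(E \right)} = \frac{27}{5}$ ($u{\left(E \right)} = - \frac{4}{5} + \frac{1 + 6 \cdot 5}{5} = - \frac{4}{5} + \frac{1 + 30}{5} = - \frac{4}{5} + \frac{1}{5} \cdot 31 = - \frac{4}{5} + \frac{31}{5} = \frac{27}{5}$)
$\left(-3189 - 980\right) \left(u{\left(-39 \right)} - 2589\right) = \left(-3189 - 980\right) \left(\frac{27}{5} - 2589\right) = \left(-4169\right) \left(- \frac{12918}{5}\right) = \frac{53855142}{5}$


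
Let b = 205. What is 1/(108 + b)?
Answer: 1/313 ≈ 0.0031949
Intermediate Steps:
1/(108 + b) = 1/(108 + 205) = 1/313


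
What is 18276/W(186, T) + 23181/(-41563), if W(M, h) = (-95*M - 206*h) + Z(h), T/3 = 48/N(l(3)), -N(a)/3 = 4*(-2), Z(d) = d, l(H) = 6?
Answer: -99810524/65461725 ≈ -1.5247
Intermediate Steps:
N(a) = 24 (N(a) = -12*(-2) = -3*(-8) = 24)
T = 6 (T = 3*(48/24) = 3*(48*(1/24)) = 3*2 = 6)
W(M, h) = -205*h - 95*M (W(M, h) = (-95*M - 206*h) + h = (-206*h - 95*M) + h = -205*h - 95*M)
18276/W(186, T) + 23181/(-41563) = 18276/(-205*6 - 95*186) + 23181/(-41563) = 18276/(-1230 - 17670) + 23181*(-1/41563) = 18276/(-18900) - 23181/41563 = 18276*(-1/18900) - 23181/41563 = -1523/1575 - 23181/41563 = -99810524/65461725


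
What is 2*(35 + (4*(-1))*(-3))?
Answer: 94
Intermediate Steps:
2*(35 + (4*(-1))*(-3)) = 2*(35 - 4*(-3)) = 2*(35 + 12) = 2*47 = 94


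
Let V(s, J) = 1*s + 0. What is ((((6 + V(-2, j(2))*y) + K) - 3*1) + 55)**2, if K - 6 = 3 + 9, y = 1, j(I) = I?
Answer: 5476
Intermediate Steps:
V(s, J) = s (V(s, J) = s + 0 = s)
K = 18 (K = 6 + (3 + 9) = 6 + 12 = 18)
((((6 + V(-2, j(2))*y) + K) - 3*1) + 55)**2 = ((((6 - 2*1) + 18) - 3*1) + 55)**2 = ((((6 - 2) + 18) - 3) + 55)**2 = (((4 + 18) - 3) + 55)**2 = ((22 - 3) + 55)**2 = (19 + 55)**2 = 74**2 = 5476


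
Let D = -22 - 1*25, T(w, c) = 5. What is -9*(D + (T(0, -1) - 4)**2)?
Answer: 414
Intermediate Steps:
D = -47 (D = -22 - 25 = -47)
-9*(D + (T(0, -1) - 4)**2) = -9*(-47 + (5 - 4)**2) = -9*(-47 + 1**2) = -9*(-47 + 1) = -9*(-46) = 414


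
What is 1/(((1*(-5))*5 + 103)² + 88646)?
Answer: 1/94730 ≈ 1.0556e-5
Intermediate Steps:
1/(((1*(-5))*5 + 103)² + 88646) = 1/((-5*5 + 103)² + 88646) = 1/((-25 + 103)² + 88646) = 1/(78² + 88646) = 1/(6084 + 88646) = 1/94730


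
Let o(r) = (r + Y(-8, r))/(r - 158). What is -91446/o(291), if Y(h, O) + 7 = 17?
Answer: -1737474/43 ≈ -40406.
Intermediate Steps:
Y(h, O) = 10 (Y(h, O) = -7 + 17 = 10)
o(r) = (10 + r)/(-158 + r) (o(r) = (r + 10)/(r - 158) = (10 + r)/(-158 + r))
-91446/o(291) = -91446*(-158 + 291)/(10 + 291) = -91446/(301/133) = -91446/((1/133)*301) = -91446/43/19 = -91446*19/43 = -1737474/43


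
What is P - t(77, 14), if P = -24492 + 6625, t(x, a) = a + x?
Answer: -17958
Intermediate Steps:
P = -17867
P - t(77, 14) = -17867 - (14 + 77) = -17867 - 1*91 = -17867 - 91 = -17958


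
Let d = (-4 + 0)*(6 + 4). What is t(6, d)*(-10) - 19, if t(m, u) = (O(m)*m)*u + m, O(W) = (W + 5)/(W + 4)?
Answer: 2561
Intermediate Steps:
O(W) = (5 + W)/(4 + W)
d = -40 (d = -4*10 = -40)
t(m, u) = m + m*u*(5 + m)/(4 + m) (t(m, u) = (((5 + m)/(4 + m))*m)*u + m = (m*(5 + m)/(4 + m))*u + m = m*u*(5 + m)/(4 + m) + m = m + m*u*(5 + m)/(4 + m))
t(6, d)*(-10) - 19 = (6*(4 + 6 - 40*(5 + 6))/(4 + 6))*(-10) - 19 = (6*(4 + 6 - 40*11)/10)*(-10) - 19 = (6*(⅒)*(4 + 6 - 440))*(-10) - 19 = (6*(⅒)*(-430))*(-10) - 19 = -258*(-10) - 19 = 2580 - 19 = 2561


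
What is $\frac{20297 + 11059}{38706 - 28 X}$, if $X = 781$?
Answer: $\frac{15678}{8419} \approx 1.8622$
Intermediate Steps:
$\frac{20297 + 11059}{38706 - 28 X} = \frac{20297 + 11059}{38706 - 21868} = \frac{31356}{38706 - 21868} = \frac{31356}{16838} = 31356 \cdot \frac{1}{16838} = \frac{15678}{8419}$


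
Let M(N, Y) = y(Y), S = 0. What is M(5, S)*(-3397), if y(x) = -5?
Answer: 16985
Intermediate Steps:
M(N, Y) = -5
M(5, S)*(-3397) = -5*(-3397) = 16985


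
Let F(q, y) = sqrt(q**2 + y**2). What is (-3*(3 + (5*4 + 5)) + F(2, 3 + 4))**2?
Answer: (84 - sqrt(53))**2 ≈ 5885.9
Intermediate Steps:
(-3*(3 + (5*4 + 5)) + F(2, 3 + 4))**2 = (-3*(3 + (5*4 + 5)) + sqrt(2**2 + (3 + 4)**2))**2 = (-3*(3 + (20 + 5)) + sqrt(4 + 7**2))**2 = (-3*(3 + 25) + sqrt(4 + 49))**2 = (-3*28 + sqrt(53))**2 = (-84 + sqrt(53))**2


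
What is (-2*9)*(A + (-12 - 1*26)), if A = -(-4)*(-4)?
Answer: 972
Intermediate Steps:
A = -16 (A = -4*4 = -16)
(-2*9)*(A + (-12 - 1*26)) = (-2*9)*(-16 + (-12 - 1*26)) = -18*(-16 + (-12 - 26)) = -18*(-16 - 38) = -18*(-54) = 972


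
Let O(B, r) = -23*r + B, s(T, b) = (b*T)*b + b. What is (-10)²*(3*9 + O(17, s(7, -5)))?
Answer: -386600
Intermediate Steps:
s(T, b) = b + T*b² (s(T, b) = (T*b)*b + b = T*b² + b = b + T*b²)
O(B, r) = B - 23*r
(-10)²*(3*9 + O(17, s(7, -5))) = (-10)²*(3*9 + (17 - (-115)*(1 + 7*(-5)))) = 100*(27 + (17 - (-115)*(1 - 35))) = 100*(27 + (17 - (-115)*(-34))) = 100*(27 + (17 - 23*170)) = 100*(27 + (17 - 3910)) = 100*(27 - 3893) = 100*(-3866) = -386600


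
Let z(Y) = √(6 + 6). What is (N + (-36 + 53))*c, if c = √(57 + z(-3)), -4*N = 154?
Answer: -43*√(57 + 2*√3)/2 ≈ -167.18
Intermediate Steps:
N = -77/2 (N = -¼*154 = -77/2 ≈ -38.500)
z(Y) = 2*√3 (z(Y) = √12 = 2*√3)
c = √(57 + 2*√3) ≈ 7.7759
(N + (-36 + 53))*c = (-77/2 + (-36 + 53))*√(57 + 2*√3) = (-77/2 + 17)*√(57 + 2*√3) = -43*√(57 + 2*√3)/2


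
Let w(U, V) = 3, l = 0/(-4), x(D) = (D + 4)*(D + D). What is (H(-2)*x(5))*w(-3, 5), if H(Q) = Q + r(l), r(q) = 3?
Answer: 270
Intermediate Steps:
x(D) = 2*D*(4 + D) (x(D) = (4 + D)*(2*D) = 2*D*(4 + D))
l = 0 (l = 0*(-1/4) = 0)
H(Q) = 3 + Q (H(Q) = Q + 3 = 3 + Q)
(H(-2)*x(5))*w(-3, 5) = ((3 - 2)*(2*5*(4 + 5)))*3 = (1*(2*5*9))*3 = (1*90)*3 = 90*3 = 270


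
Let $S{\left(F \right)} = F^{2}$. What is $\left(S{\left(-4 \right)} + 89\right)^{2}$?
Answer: $11025$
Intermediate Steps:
$\left(S{\left(-4 \right)} + 89\right)^{2} = \left(\left(-4\right)^{2} + 89\right)^{2} = \left(16 + 89\right)^{2} = 105^{2} = 11025$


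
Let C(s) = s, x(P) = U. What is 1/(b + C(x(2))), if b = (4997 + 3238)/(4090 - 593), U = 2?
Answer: 3497/15229 ≈ 0.22963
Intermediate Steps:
x(P) = 2
b = 8235/3497 ≈ 2.3549
1/(b + C(x(2))) = 1/(8235/3497 + 2) = 1/(15229/3497) = 3497/15229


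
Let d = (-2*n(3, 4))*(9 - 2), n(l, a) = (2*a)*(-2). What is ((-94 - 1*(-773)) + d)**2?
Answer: 815409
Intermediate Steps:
n(l, a) = -4*a
d = 224 (d = (-(-8)*4)*(9 - 2) = -2*(-16)*7 = 32*7 = 224)
((-94 - 1*(-773)) + d)**2 = ((-94 - 1*(-773)) + 224)**2 = ((-94 + 773) + 224)**2 = (679 + 224)**2 = 903**2 = 815409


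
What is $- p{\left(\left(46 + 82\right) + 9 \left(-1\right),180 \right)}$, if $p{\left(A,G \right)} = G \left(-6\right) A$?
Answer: $128520$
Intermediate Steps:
$p{\left(A,G \right)} = - 6 A G$ ($p{\left(A,G \right)} = - 6 G A = - 6 A G$)
$- p{\left(\left(46 + 82\right) + 9 \left(-1\right),180 \right)} = - \left(-6\right) \left(\left(46 + 82\right) + 9 \left(-1\right)\right) 180 = - \left(-6\right) \left(128 - 9\right) 180 = - \left(-6\right) 119 \cdot 180 = \left(-1\right) \left(-128520\right) = 128520$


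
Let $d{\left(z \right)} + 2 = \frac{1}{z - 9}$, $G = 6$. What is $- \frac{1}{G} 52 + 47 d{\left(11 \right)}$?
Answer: $- \frac{475}{6} \approx -79.167$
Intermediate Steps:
$d{\left(z \right)} = -2 + \frac{1}{-9 + z}$ ($d{\left(z \right)} = -2 + \frac{1}{z - 9} = -2 + \frac{1}{-9 + z}$)
$- \frac{1}{G} 52 + 47 d{\left(11 \right)} = - \frac{1}{6} \cdot 52 + 47 \frac{19 - 22}{-9 + 11} = \left(-1\right) \frac{1}{6} \cdot 52 + 47 \frac{19 - 22}{2} = \left(- \frac{1}{6}\right) 52 + 47 \cdot \frac{1}{2} \left(-3\right) = - \frac{26}{3} + 47 \left(- \frac{3}{2}\right) = - \frac{26}{3} - \frac{141}{2} = - \frac{475}{6}$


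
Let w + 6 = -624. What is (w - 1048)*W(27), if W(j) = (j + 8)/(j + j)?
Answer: -29365/27 ≈ -1087.6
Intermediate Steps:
w = -630 (w = -6 - 624 = -630)
W(j) = (8 + j)/(2*j) (W(j) = (8 + j)/((2*j)) = (8 + j)*(1/(2*j)) = (8 + j)/(2*j))
(w - 1048)*W(27) = (-630 - 1048)*((½)*(8 + 27)/27) = -839*35/27 = -1678*35/54 = -29365/27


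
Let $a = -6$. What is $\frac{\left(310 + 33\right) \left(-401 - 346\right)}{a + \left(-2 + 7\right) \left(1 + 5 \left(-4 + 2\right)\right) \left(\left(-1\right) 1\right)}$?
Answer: $- \frac{85407}{13} \approx -6569.8$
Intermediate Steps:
$\frac{\left(310 + 33\right) \left(-401 - 346\right)}{a + \left(-2 + 7\right) \left(1 + 5 \left(-4 + 2\right)\right) \left(\left(-1\right) 1\right)} = \frac{\left(310 + 33\right) \left(-401 - 346\right)}{-6 + \left(-2 + 7\right) \left(1 + 5 \left(-4 + 2\right)\right) \left(\left(-1\right) 1\right)} = \frac{343 \left(-747\right)}{-6 + 5 \left(1 + 5 \left(-2\right)\right) \left(-1\right)} = - \frac{256221}{-6 + 5 \left(1 - 10\right) \left(-1\right)} = - \frac{256221}{-6 + 5 \left(-9\right) \left(-1\right)} = - \frac{256221}{-6 - -45} = - \frac{256221}{-6 + 45} = - \frac{256221}{39} = \left(-256221\right) \frac{1}{39} = - \frac{85407}{13}$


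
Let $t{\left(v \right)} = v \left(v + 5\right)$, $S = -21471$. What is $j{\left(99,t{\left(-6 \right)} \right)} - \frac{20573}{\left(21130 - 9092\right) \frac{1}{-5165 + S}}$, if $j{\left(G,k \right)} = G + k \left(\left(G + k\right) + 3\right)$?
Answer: $\frac{278487407}{6019} \approx 46268.0$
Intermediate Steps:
$t{\left(v \right)} = v \left(5 + v\right)$
$j{\left(G,k \right)} = G + k \left(3 + G + k\right)$
$j{\left(99,t{\left(-6 \right)} \right)} - \frac{20573}{\left(21130 - 9092\right) \frac{1}{-5165 + S}} = \left(99 + \left(- 6 \left(5 - 6\right)\right)^{2} + 3 \left(- 6 \left(5 - 6\right)\right) + 99 \left(- 6 \left(5 - 6\right)\right)\right) - \frac{20573}{\left(21130 - 9092\right) \frac{1}{-5165 - 21471}} = \left(99 + \left(\left(-6\right) \left(-1\right)\right)^{2} + 3 \left(\left(-6\right) \left(-1\right)\right) + 99 \left(\left(-6\right) \left(-1\right)\right)\right) - \frac{20573}{12038 \frac{1}{-26636}} = \left(99 + 6^{2} + 3 \cdot 6 + 99 \cdot 6\right) - \frac{20573}{12038 \left(- \frac{1}{26636}\right)} = \left(99 + 36 + 18 + 594\right) - \frac{20573}{- \frac{6019}{13318}} = 747 - - \frac{273991214}{6019} = 747 + \frac{273991214}{6019} = \frac{278487407}{6019}$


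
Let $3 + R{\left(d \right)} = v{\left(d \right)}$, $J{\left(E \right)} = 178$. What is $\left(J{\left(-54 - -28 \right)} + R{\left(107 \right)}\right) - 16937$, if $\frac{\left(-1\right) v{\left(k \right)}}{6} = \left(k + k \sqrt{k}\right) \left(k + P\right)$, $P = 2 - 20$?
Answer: $-73900 - 57138 \sqrt{107} \approx -6.6494 \cdot 10^{5}$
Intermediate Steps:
$P = -18$ ($P = 2 - 20 = -18$)
$v{\left(k \right)} = - 6 \left(-18 + k\right) \left(k + k^{\frac{3}{2}}\right)$ ($v{\left(k \right)} = - 6 \left(k + k \sqrt{k}\right) \left(k - 18\right) = - 6 \left(k + k^{\frac{3}{2}}\right) \left(-18 + k\right) = - 6 \left(-18 + k\right) \left(k + k^{\frac{3}{2}}\right)$)
$R{\left(d \right)} = -3 - 6 d^{2} - 6 d^{\frac{5}{2}} + 108 d + 108 d^{\frac{3}{2}}$ ($R{\left(d \right)} = -3 - \left(- 108 d - 108 d^{\frac{3}{2}} + 6 d^{2} + 6 d^{\frac{5}{2}}\right) = -3 - 6 d^{2} - 6 d^{\frac{5}{2}} + 108 d + 108 d^{\frac{3}{2}}$)
$\left(J{\left(-54 - -28 \right)} + R{\left(107 \right)}\right) - 16937 = \left(178 - \left(-11553 + 68694 - 11556 \sqrt{107} + 68694 \sqrt{107}\right)\right) - 16937 = \left(178 - \left(57141 - 11556 \sqrt{107} + 6 \cdot 11449 \sqrt{107}\right)\right) - 16937 = \left(178 - \left(57141 + 57138 \sqrt{107}\right)\right) - 16937 = \left(-56963 - 57138 \sqrt{107}\right) - 16937 = -73900 - 57138 \sqrt{107}$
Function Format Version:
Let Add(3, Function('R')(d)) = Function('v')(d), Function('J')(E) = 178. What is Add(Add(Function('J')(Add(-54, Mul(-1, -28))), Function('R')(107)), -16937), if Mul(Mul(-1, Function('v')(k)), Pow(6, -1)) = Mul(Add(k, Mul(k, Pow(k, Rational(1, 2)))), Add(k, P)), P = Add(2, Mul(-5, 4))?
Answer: Add(-73900, Mul(-57138, Pow(107, Rational(1, 2)))) ≈ -6.6494e+5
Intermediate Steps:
P = -18 (P = Add(2, -20) = -18)
Function('v')(k) = Mul(-6, Add(-18, k), Add(k, Pow(k, Rational(3, 2)))) (Function('v')(k) = Mul(-6, Mul(Add(k, Mul(k, Pow(k, Rational(1, 2)))), Add(k, -18))) = Mul(-6, Mul(Add(k, Pow(k, Rational(3, 2))), Add(-18, k))) = Mul(-6, Mul(Add(-18, k), Add(k, Pow(k, Rational(3, 2))))) = Mul(-6, Add(-18, k), Add(k, Pow(k, Rational(3, 2)))))
Function('R')(d) = Add(-3, Mul(-6, Pow(d, 2)), Mul(-6, Pow(d, Rational(5, 2))), Mul(108, d), Mul(108, Pow(d, Rational(3, 2)))) (Function('R')(d) = Add(-3, Add(Mul(-6, Pow(d, 2)), Mul(-6, Pow(d, Rational(5, 2))), Mul(108, d), Mul(108, Pow(d, Rational(3, 2))))) = Add(-3, Mul(-6, Pow(d, 2)), Mul(-6, Pow(d, Rational(5, 2))), Mul(108, d), Mul(108, Pow(d, Rational(3, 2)))))
Add(Add(Function('J')(Add(-54, Mul(-1, -28))), Function('R')(107)), -16937) = Add(Add(178, Add(-3, Mul(-6, Pow(107, 2)), Mul(-6, Pow(107, Rational(5, 2))), Mul(108, 107), Mul(108, Pow(107, Rational(3, 2))))), -16937) = Add(Add(178, Add(-3, Mul(-6, 11449), Mul(-6, Mul(11449, Pow(107, Rational(1, 2)))), 11556, Mul(108, Mul(107, Pow(107, Rational(1, 2)))))), -16937) = Add(Add(178, Add(-3, -68694, Mul(-68694, Pow(107, Rational(1, 2))), 11556, Mul(11556, Pow(107, Rational(1, 2))))), -16937) = Add(Add(178, Add(-57141, Mul(-57138, Pow(107, Rational(1, 2))))), -16937) = Add(Add(-56963, Mul(-57138, Pow(107, Rational(1, 2)))), -16937) = Add(-73900, Mul(-57138, Pow(107, Rational(1, 2))))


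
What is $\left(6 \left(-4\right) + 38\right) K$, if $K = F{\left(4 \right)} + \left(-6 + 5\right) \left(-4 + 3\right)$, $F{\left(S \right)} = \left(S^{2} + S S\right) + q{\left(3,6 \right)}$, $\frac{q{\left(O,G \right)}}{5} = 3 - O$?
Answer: $462$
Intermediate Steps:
$q{\left(O,G \right)} = 15 - 5 O$ ($q{\left(O,G \right)} = 5 \left(3 - O\right) = 15 - 5 O$)
$F{\left(S \right)} = 2 S^{2}$ ($F{\left(S \right)} = \left(S^{2} + S S\right) + \left(15 - 15\right) = \left(S^{2} + S^{2}\right) + \left(15 - 15\right) = 2 S^{2} + 0 = 2 S^{2}$)
$K = 33$ ($K = 2 \cdot 4^{2} + \left(-6 + 5\right) \left(-4 + 3\right) = 2 \cdot 16 - -1 = 32 + 1 = 33$)
$\left(6 \left(-4\right) + 38\right) K = \left(6 \left(-4\right) + 38\right) 33 = \left(-24 + 38\right) 33 = 14 \cdot 33 = 462$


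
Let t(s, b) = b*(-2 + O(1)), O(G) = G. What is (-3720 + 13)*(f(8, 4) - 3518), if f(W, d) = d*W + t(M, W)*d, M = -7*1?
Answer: 13041226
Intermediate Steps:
M = -7
t(s, b) = -b (t(s, b) = b*(-2 + 1) = b*(-1) = -b)
f(W, d) = 0 (f(W, d) = d*W + (-W)*d = W*d - W*d = 0)
(-3720 + 13)*(f(8, 4) - 3518) = (-3720 + 13)*(0 - 3518) = -3707*(-3518) = 13041226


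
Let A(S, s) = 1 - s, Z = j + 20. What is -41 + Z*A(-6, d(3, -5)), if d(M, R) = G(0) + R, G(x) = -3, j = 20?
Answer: 319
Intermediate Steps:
d(M, R) = -3 + R
Z = 40 (Z = 20 + 20 = 40)
-41 + Z*A(-6, d(3, -5)) = -41 + 40*(1 - (-3 - 5)) = -41 + 40*(1 - 1*(-8)) = -41 + 40*(1 + 8) = -41 + 40*9 = -41 + 360 = 319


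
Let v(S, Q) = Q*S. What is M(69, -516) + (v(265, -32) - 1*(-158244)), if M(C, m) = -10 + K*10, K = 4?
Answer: 149794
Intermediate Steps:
M(C, m) = 30 (M(C, m) = -10 + 4*10 = -10 + 40 = 30)
M(69, -516) + (v(265, -32) - 1*(-158244)) = 30 + (-32*265 - 1*(-158244)) = 30 + (-8480 + 158244) = 30 + 149764 = 149794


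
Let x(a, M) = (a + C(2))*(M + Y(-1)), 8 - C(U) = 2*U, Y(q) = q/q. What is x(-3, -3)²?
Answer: 4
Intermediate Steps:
Y(q) = 1
C(U) = 8 - 2*U
x(a, M) = (1 + M)*(4 + a) (x(a, M) = (a + (8 - 2*2))*(M + 1) = (a + (8 - 4))*(1 + M) = (a + 4)*(1 + M) = (4 + a)*(1 + M) = (1 + M)*(4 + a))
x(-3, -3)² = (4 - 3 + 4*(-3) - 3*(-3))² = (4 - 3 - 12 + 9)² = (-2)² = 4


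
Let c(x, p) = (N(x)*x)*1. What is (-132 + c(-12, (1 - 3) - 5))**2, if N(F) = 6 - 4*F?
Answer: 608400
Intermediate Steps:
c(x, p) = x*(6 - 4*x) (c(x, p) = ((6 - 4*x)*x)*1 = (x*(6 - 4*x))*1 = x*(6 - 4*x))
(-132 + c(-12, (1 - 3) - 5))**2 = (-132 + 2*(-12)*(3 - 2*(-12)))**2 = (-132 + 2*(-12)*(3 + 24))**2 = (-132 + 2*(-12)*27)**2 = (-132 - 648)**2 = (-780)**2 = 608400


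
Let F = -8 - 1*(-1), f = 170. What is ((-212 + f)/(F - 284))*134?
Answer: 1876/97 ≈ 19.340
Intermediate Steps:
F = -7 (F = -8 + 1 = -7)
((-212 + f)/(F - 284))*134 = ((-212 + 170)/(-7 - 284))*134 = -42/(-291)*134 = -42*(-1/291)*134 = (14/97)*134 = 1876/97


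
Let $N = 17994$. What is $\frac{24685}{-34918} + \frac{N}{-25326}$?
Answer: $- \frac{208914467}{147388878} \approx -1.4174$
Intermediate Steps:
$\frac{24685}{-34918} + \frac{N}{-25326} = \frac{24685}{-34918} + \frac{17994}{-25326} = 24685 \left(- \frac{1}{34918}\right) + 17994 \left(- \frac{1}{25326}\right) = - \frac{24685}{34918} - \frac{2999}{4221} = - \frac{208914467}{147388878}$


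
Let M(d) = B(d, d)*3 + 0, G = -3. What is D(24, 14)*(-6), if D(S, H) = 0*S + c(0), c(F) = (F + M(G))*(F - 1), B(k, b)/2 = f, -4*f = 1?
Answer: -9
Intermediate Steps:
f = -1/4 (f = -1/4*1 = -1/4 ≈ -0.25000)
B(k, b) = -1/2 (B(k, b) = 2*(-1/4) = -1/2)
M(d) = -3/2 (M(d) = -1/2*3 + 0 = -3/2 + 0 = -3/2)
c(F) = (-1 + F)*(-3/2 + F) (c(F) = (F - 3/2)*(F - 1) = (-3/2 + F)*(-1 + F) = (-1 + F)*(-3/2 + F))
D(S, H) = 3/2 (D(S, H) = 0*S + (3/2 + 0**2 - 5/2*0) = 0 + (3/2 + 0 + 0) = 0 + 3/2 = 3/2)
D(24, 14)*(-6) = (3/2)*(-6) = -9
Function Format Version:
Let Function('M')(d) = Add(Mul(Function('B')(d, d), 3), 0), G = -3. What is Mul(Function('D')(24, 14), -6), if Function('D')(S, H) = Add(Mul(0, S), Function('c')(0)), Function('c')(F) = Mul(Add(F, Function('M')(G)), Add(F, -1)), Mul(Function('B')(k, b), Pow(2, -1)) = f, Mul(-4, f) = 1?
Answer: -9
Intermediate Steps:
f = Rational(-1, 4) (f = Mul(Rational(-1, 4), 1) = Rational(-1, 4) ≈ -0.25000)
Function('B')(k, b) = Rational(-1, 2) (Function('B')(k, b) = Mul(2, Rational(-1, 4)) = Rational(-1, 2))
Function('M')(d) = Rational(-3, 2) (Function('M')(d) = Add(Mul(Rational(-1, 2), 3), 0) = Add(Rational(-3, 2), 0) = Rational(-3, 2))
Function('c')(F) = Mul(Add(-1, F), Add(Rational(-3, 2), F)) (Function('c')(F) = Mul(Add(F, Rational(-3, 2)), Add(F, -1)) = Mul(Add(Rational(-3, 2), F), Add(-1, F)) = Mul(Add(-1, F), Add(Rational(-3, 2), F)))
Function('D')(S, H) = Rational(3, 2) (Function('D')(S, H) = Add(Mul(0, S), Add(Rational(3, 2), Pow(0, 2), Mul(Rational(-5, 2), 0))) = Add(0, Add(Rational(3, 2), 0, 0)) = Add(0, Rational(3, 2)) = Rational(3, 2))
Mul(Function('D')(24, 14), -6) = Mul(Rational(3, 2), -6) = -9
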